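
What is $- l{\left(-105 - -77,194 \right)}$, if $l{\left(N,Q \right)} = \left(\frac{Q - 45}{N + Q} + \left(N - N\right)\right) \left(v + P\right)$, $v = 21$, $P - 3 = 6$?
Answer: $- \frac{2235}{83} \approx -26.928$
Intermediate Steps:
$P = 9$ ($P = 3 + 6 = 9$)
$l{\left(N,Q \right)} = \frac{30 \left(-45 + Q\right)}{N + Q}$ ($l{\left(N,Q \right)} = \left(\frac{Q - 45}{N + Q} + \left(N - N\right)\right) \left(21 + 9\right) = \left(\frac{-45 + Q}{N + Q} + 0\right) 30 = \frac{-45 + Q}{N + Q} 30 = \frac{30 \left(-45 + Q\right)}{N + Q}$)
$- l{\left(-105 - -77,194 \right)} = - \frac{30 \left(-45 + 194\right)}{\left(-105 - -77\right) + 194} = - \frac{30 \cdot 149}{\left(-105 + 77\right) + 194} = - \frac{30 \cdot 149}{-28 + 194} = - \frac{30 \cdot 149}{166} = \left(-1\right) \frac{2235}{83} = - \frac{2235}{83}$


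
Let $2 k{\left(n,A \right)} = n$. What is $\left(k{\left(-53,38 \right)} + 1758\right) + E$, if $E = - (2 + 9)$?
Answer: $\frac{3441}{2} \approx 1720.5$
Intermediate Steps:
$k{\left(n,A \right)} = \frac{n}{2}$
$E = -11$ ($E = \left(-1\right) 11 = -11$)
$\left(k{\left(-53,38 \right)} + 1758\right) + E = \left(\frac{1}{2} \left(-53\right) + 1758\right) - 11 = \left(- \frac{53}{2} + 1758\right) - 11 = \frac{3463}{2} - 11 = \frac{3441}{2}$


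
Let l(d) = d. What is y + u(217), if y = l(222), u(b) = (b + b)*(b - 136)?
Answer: 35376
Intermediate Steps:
u(b) = 2*b*(-136 + b) (u(b) = (2*b)*(-136 + b) = 2*b*(-136 + b))
y = 222
y + u(217) = 222 + 2*217*(-136 + 217) = 222 + 2*217*81 = 222 + 35154 = 35376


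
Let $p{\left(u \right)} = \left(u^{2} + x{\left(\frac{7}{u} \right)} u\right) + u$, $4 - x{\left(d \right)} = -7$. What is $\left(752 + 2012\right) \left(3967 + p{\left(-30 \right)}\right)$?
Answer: $12457348$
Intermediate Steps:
$x{\left(d \right)} = 11$ ($x{\left(d \right)} = 4 - -7 = 4 + 7 = 11$)
$p{\left(u \right)} = u^{2} + 12 u$ ($p{\left(u \right)} = \left(u^{2} + 11 u\right) + u = u^{2} + 12 u$)
$\left(752 + 2012\right) \left(3967 + p{\left(-30 \right)}\right) = \left(752 + 2012\right) \left(3967 - 30 \left(12 - 30\right)\right) = 2764 \left(3967 - -540\right) = 2764 \left(3967 + 540\right) = 2764 \cdot 4507 = 12457348$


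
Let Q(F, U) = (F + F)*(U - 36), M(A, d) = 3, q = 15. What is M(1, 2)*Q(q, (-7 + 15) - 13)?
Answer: -3690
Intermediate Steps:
Q(F, U) = 2*F*(-36 + U) (Q(F, U) = (2*F)*(-36 + U) = 2*F*(-36 + U))
M(1, 2)*Q(q, (-7 + 15) - 13) = 3*(2*15*(-36 + ((-7 + 15) - 13))) = 3*(2*15*(-36 + (8 - 13))) = 3*(2*15*(-36 - 5)) = 3*(2*15*(-41)) = 3*(-1230) = -3690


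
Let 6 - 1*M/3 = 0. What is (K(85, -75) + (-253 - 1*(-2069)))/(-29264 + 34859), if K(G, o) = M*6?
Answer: 1924/5595 ≈ 0.34388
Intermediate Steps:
M = 18 (M = 18 - 3*0 = 18 + 0 = 18)
K(G, o) = 108 (K(G, o) = 18*6 = 108)
(K(85, -75) + (-253 - 1*(-2069)))/(-29264 + 34859) = (108 + (-253 - 1*(-2069)))/(-29264 + 34859) = (108 + (-253 + 2069))/5595 = (108 + 1816)*(1/5595) = 1924*(1/5595) = 1924/5595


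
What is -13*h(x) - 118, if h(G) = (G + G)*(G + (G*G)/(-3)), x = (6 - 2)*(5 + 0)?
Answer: 176446/3 ≈ 58815.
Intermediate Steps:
x = 20 (x = 4*5 = 20)
h(G) = 2*G*(G - G²/3) (h(G) = (2*G)*(G + G²*(-⅓)) = (2*G)*(G - G²/3) = 2*G*(G - G²/3))
-13*h(x) - 118 = -26*20²*(3 - 1*20)/3 - 118 = -26*400*(3 - 20)/3 - 118 = -26*400*(-17)/3 - 118 = -13*(-13600/3) - 118 = 176800/3 - 118 = 176446/3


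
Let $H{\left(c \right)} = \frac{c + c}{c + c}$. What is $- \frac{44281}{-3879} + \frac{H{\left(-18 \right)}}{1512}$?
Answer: $\frac{7439639}{651672} \approx 11.416$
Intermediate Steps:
$H{\left(c \right)} = 1$ ($H{\left(c \right)} = \frac{2 c}{2 c} = 2 c \frac{1}{2 c} = 1$)
$- \frac{44281}{-3879} + \frac{H{\left(-18 \right)}}{1512} = - \frac{44281}{-3879} + 1 \cdot \frac{1}{1512} = \left(-44281\right) \left(- \frac{1}{3879}\right) + 1 \cdot \frac{1}{1512} = \frac{44281}{3879} + \frac{1}{1512} = \frac{7439639}{651672}$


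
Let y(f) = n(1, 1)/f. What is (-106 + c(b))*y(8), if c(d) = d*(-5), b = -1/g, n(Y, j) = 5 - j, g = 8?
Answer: -843/16 ≈ -52.688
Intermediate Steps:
y(f) = 4/f (y(f) = (5 - 1*1)/f = (5 - 1)/f = 4/f)
b = -⅛ (b = -1/8 = -1*⅛ = -⅛ ≈ -0.12500)
c(d) = -5*d
(-106 + c(b))*y(8) = (-106 - 5*(-⅛))*(4/8) = (-106 + 5/8)*(4*(⅛)) = -843/8*½ = -843/16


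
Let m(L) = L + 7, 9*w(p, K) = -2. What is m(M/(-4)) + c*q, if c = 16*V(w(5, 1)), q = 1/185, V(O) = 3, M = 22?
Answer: 651/370 ≈ 1.7595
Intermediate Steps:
w(p, K) = -2/9 (w(p, K) = (⅑)*(-2) = -2/9)
q = 1/185 ≈ 0.0054054
c = 48 (c = 16*3 = 48)
m(L) = 7 + L
m(M/(-4)) + c*q = (7 + 22/(-4)) + 48*(1/185) = (7 + 22*(-¼)) + 48/185 = (7 - 11/2) + 48/185 = 3/2 + 48/185 = 651/370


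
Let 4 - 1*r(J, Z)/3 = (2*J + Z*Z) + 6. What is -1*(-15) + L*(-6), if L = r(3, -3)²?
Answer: -15591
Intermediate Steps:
r(J, Z) = -6 - 6*J - 3*Z² (r(J, Z) = 12 - 3*((2*J + Z*Z) + 6) = 12 - 3*((2*J + Z²) + 6) = 12 - 3*((Z² + 2*J) + 6) = 12 - 3*(6 + Z² + 2*J) = 12 + (-18 - 6*J - 3*Z²) = -6 - 6*J - 3*Z²)
L = 2601 (L = (-6 - 6*3 - 3*(-3)²)² = (-6 - 18 - 3*9)² = (-6 - 18 - 27)² = (-51)² = 2601)
-1*(-15) + L*(-6) = -1*(-15) + 2601*(-6) = 15 - 15606 = -15591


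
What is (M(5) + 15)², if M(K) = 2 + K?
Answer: 484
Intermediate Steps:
(M(5) + 15)² = ((2 + 5) + 15)² = (7 + 15)² = 22² = 484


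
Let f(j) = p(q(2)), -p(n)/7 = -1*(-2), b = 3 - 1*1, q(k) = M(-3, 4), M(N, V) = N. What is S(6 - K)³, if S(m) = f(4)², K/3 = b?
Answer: 7529536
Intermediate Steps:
q(k) = -3
b = 2 (b = 3 - 1 = 2)
p(n) = -14 (p(n) = -(-7)*(-2) = -7*2 = -14)
K = 6 (K = 3*2 = 6)
f(j) = -14
S(m) = 196 (S(m) = (-14)² = 196)
S(6 - K)³ = 196³ = 7529536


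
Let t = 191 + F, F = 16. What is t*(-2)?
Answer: -414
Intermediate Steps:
t = 207 (t = 191 + 16 = 207)
t*(-2) = 207*(-2) = -414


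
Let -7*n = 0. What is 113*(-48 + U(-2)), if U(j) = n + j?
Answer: -5650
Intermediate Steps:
n = 0 (n = -⅐*0 = 0)
U(j) = j (U(j) = 0 + j = j)
113*(-48 + U(-2)) = 113*(-48 - 2) = 113*(-50) = -5650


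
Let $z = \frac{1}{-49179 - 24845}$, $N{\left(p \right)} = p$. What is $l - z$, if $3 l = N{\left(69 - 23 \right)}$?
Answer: $\frac{3405107}{222072} \approx 15.333$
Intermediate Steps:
$z = - \frac{1}{74024}$ ($z = \frac{1}{-74024} = - \frac{1}{74024} \approx -1.3509 \cdot 10^{-5}$)
$l = \frac{46}{3}$ ($l = \frac{69 - 23}{3} = \frac{1}{3} \cdot 46 = \frac{46}{3} \approx 15.333$)
$l - z = \frac{46}{3} - - \frac{1}{74024} = \frac{46}{3} + \frac{1}{74024} = \frac{3405107}{222072}$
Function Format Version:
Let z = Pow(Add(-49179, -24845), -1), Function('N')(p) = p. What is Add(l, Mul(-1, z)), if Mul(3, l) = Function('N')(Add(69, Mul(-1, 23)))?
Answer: Rational(3405107, 222072) ≈ 15.333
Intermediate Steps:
z = Rational(-1, 74024) (z = Pow(-74024, -1) = Rational(-1, 74024) ≈ -1.3509e-5)
l = Rational(46, 3) (l = Mul(Rational(1, 3), Add(69, Mul(-1, 23))) = Mul(Rational(1, 3), Add(69, -23)) = Mul(Rational(1, 3), 46) = Rational(46, 3) ≈ 15.333)
Add(l, Mul(-1, z)) = Add(Rational(46, 3), Mul(-1, Rational(-1, 74024))) = Add(Rational(46, 3), Rational(1, 74024)) = Rational(3405107, 222072)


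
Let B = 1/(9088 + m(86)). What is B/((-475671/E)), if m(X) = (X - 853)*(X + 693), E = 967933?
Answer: 967933/279887194755 ≈ 3.4583e-6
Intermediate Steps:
m(X) = (-853 + X)*(693 + X)
B = -1/588405 (B = 1/(9088 + (-591129 + 86² - 160*86)) = 1/(9088 + (-591129 + 7396 - 13760)) = 1/(9088 - 597493) = 1/(-588405) = -1/588405 ≈ -1.6995e-6)
B/((-475671/E)) = -1/(588405*((-475671/967933))) = -1/(588405*((-475671*1/967933))) = -1/(588405*(-475671/967933)) = -1/588405*(-967933/475671) = 967933/279887194755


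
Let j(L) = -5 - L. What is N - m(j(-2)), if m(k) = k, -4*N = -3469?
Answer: 3481/4 ≈ 870.25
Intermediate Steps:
N = 3469/4 (N = -1/4*(-3469) = 3469/4 ≈ 867.25)
N - m(j(-2)) = 3469/4 - (-5 - 1*(-2)) = 3469/4 - (-5 + 2) = 3469/4 - 1*(-3) = 3469/4 + 3 = 3481/4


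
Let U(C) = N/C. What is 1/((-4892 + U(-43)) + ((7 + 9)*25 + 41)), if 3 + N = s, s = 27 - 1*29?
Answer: -43/191388 ≈ -0.00022467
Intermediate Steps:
s = -2 (s = 27 - 29 = -2)
N = -5 (N = -3 - 2 = -5)
U(C) = -5/C
1/((-4892 + U(-43)) + ((7 + 9)*25 + 41)) = 1/((-4892 - 5/(-43)) + ((7 + 9)*25 + 41)) = 1/((-4892 - 5*(-1/43)) + (16*25 + 41)) = 1/((-4892 + 5/43) + (400 + 41)) = 1/(-210351/43 + 441) = 1/(-191388/43) = -43/191388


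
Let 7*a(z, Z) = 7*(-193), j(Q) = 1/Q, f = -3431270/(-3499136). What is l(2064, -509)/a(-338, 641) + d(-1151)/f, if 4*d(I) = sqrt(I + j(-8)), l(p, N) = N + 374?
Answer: 135/193 + 109348*I*sqrt(18418)/1715635 ≈ 0.69948 + 8.6498*I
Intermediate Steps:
f = 1715635/1749568 (f = -3431270*(-1/3499136) = 1715635/1749568 ≈ 0.98061)
l(p, N) = 374 + N
a(z, Z) = -193 (a(z, Z) = (7*(-193))/7 = (1/7)*(-1351) = -193)
d(I) = sqrt(-1/8 + I)/4 (d(I) = sqrt(I + 1/(-8))/4 = sqrt(I - 1/8)/4 = sqrt(-1/8 + I)/4)
l(2064, -509)/a(-338, 641) + d(-1151)/f = (374 - 509)/(-193) + (sqrt(-2 + 16*(-1151))/16)/(1715635/1749568) = -135*(-1/193) + (sqrt(-2 - 18416)/16)*(1749568/1715635) = 135/193 + (sqrt(-18418)/16)*(1749568/1715635) = 135/193 + ((I*sqrt(18418))/16)*(1749568/1715635) = 135/193 + (I*sqrt(18418)/16)*(1749568/1715635) = 135/193 + 109348*I*sqrt(18418)/1715635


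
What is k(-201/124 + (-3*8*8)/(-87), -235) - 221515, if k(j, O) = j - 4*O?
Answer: -793185593/3596 ≈ -2.2057e+5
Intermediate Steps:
k(-201/124 + (-3*8*8)/(-87), -235) - 221515 = ((-201/124 + (-3*8*8)/(-87)) - 4*(-235)) - 221515 = ((-201*1/124 - 24*8*(-1/87)) + 940) - 221515 = ((-201/124 - 192*(-1/87)) + 940) - 221515 = ((-201/124 + 64/29) + 940) - 221515 = (2107/3596 + 940) - 221515 = 3382347/3596 - 221515 = -793185593/3596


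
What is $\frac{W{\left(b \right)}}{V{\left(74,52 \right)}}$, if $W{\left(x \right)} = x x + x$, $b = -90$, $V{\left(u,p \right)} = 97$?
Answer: $\frac{8010}{97} \approx 82.577$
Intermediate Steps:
$W{\left(x \right)} = x + x^{2}$ ($W{\left(x \right)} = x^{2} + x = x + x^{2}$)
$\frac{W{\left(b \right)}}{V{\left(74,52 \right)}} = \frac{\left(-90\right) \left(1 - 90\right)}{97} = \left(-90\right) \left(-89\right) \frac{1}{97} = 8010 \cdot \frac{1}{97} = \frac{8010}{97}$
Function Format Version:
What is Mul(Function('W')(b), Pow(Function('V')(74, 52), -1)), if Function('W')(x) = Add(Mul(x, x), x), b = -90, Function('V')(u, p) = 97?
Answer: Rational(8010, 97) ≈ 82.577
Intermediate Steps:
Function('W')(x) = Add(x, Pow(x, 2)) (Function('W')(x) = Add(Pow(x, 2), x) = Add(x, Pow(x, 2)))
Mul(Function('W')(b), Pow(Function('V')(74, 52), -1)) = Mul(Mul(-90, Add(1, -90)), Pow(97, -1)) = Mul(Mul(-90, -89), Rational(1, 97)) = Mul(8010, Rational(1, 97)) = Rational(8010, 97)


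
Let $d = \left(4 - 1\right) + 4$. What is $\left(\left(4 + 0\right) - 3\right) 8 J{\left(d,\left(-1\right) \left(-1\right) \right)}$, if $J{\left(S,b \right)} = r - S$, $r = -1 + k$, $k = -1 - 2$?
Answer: $-88$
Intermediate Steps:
$k = -3$ ($k = -1 - 2 = -3$)
$r = -4$ ($r = -1 - 3 = -4$)
$d = 7$ ($d = 3 + 4 = 7$)
$J{\left(S,b \right)} = -4 - S$
$\left(\left(4 + 0\right) - 3\right) 8 J{\left(d,\left(-1\right) \left(-1\right) \right)} = \left(\left(4 + 0\right) - 3\right) 8 \left(-4 - 7\right) = \left(4 - 3\right) 8 \left(-4 - 7\right) = 1 \cdot 8 \left(-11\right) = 8 \left(-11\right) = -88$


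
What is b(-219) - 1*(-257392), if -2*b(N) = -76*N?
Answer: 249070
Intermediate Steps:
b(N) = 38*N (b(N) = -(-38)*N = 38*N)
b(-219) - 1*(-257392) = 38*(-219) - 1*(-257392) = -8322 + 257392 = 249070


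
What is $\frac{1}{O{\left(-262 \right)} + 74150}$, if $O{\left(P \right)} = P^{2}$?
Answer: $\frac{1}{142794} \approx 7.0031 \cdot 10^{-6}$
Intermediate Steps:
$\frac{1}{O{\left(-262 \right)} + 74150} = \frac{1}{\left(-262\right)^{2} + 74150} = \frac{1}{68644 + 74150} = \frac{1}{142794}$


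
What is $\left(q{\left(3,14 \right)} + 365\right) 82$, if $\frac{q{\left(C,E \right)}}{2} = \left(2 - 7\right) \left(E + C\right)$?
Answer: $15990$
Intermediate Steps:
$q{\left(C,E \right)} = - 10 C - 10 E$ ($q{\left(C,E \right)} = 2 \left(2 - 7\right) \left(E + C\right) = 2 \left(- 5 \left(C + E\right)\right) = 2 \left(- 5 C - 5 E\right) = - 10 C - 10 E$)
$\left(q{\left(3,14 \right)} + 365\right) 82 = \left(\left(\left(-10\right) 3 - 140\right) + 365\right) 82 = \left(\left(-30 - 140\right) + 365\right) 82 = \left(-170 + 365\right) 82 = 195 \cdot 82 = 15990$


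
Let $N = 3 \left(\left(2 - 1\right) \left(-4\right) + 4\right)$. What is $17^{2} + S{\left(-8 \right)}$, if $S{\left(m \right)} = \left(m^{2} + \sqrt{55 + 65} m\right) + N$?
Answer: $353 - 16 \sqrt{30} \approx 265.36$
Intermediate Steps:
$N = 0$ ($N = 3 \left(1 \left(-4\right) + 4\right) = 3 \left(-4 + 4\right) = 3 \cdot 0 = 0$)
$S{\left(m \right)} = m^{2} + 2 m \sqrt{30}$ ($S{\left(m \right)} = \left(m^{2} + \sqrt{55 + 65} m\right) + 0 = \left(m^{2} + \sqrt{120} m\right) + 0 = \left(m^{2} + 2 \sqrt{30} m\right) + 0 = \left(m^{2} + 2 m \sqrt{30}\right) + 0 = m^{2} + 2 m \sqrt{30}$)
$17^{2} + S{\left(-8 \right)} = 17^{2} - 8 \left(-8 + 2 \sqrt{30}\right) = 289 + \left(64 - 16 \sqrt{30}\right) = 353 - 16 \sqrt{30}$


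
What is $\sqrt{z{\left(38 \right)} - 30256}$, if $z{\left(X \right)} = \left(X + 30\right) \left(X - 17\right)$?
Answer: $2 i \sqrt{7207} \approx 169.79 i$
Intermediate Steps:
$z{\left(X \right)} = \left(-17 + X\right) \left(30 + X\right)$ ($z{\left(X \right)} = \left(30 + X\right) \left(-17 + X\right) = \left(-17 + X\right) \left(30 + X\right)$)
$\sqrt{z{\left(38 \right)} - 30256} = \sqrt{\left(-510 + 38^{2} + 13 \cdot 38\right) - 30256} = \sqrt{\left(-510 + 1444 + 494\right) - 30256} = \sqrt{1428 - 30256} = \sqrt{-28828} = 2 i \sqrt{7207}$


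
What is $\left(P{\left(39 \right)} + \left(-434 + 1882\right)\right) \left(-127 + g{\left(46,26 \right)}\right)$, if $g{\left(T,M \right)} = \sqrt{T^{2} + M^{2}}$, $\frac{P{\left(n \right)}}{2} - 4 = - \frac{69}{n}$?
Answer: $- \frac{2398014}{13} + \frac{37764 \sqrt{698}}{13} \approx -1.0772 \cdot 10^{5}$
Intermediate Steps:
$P{\left(n \right)} = 8 - \frac{138}{n}$ ($P{\left(n \right)} = 8 + 2 \left(- \frac{69}{n}\right) = 8 - \frac{138}{n}$)
$g{\left(T,M \right)} = \sqrt{M^{2} + T^{2}}$
$\left(P{\left(39 \right)} + \left(-434 + 1882\right)\right) \left(-127 + g{\left(46,26 \right)}\right) = \left(\left(8 - \frac{138}{39}\right) + \left(-434 + 1882\right)\right) \left(-127 + \sqrt{26^{2} + 46^{2}}\right) = \left(\left(8 - \frac{46}{13}\right) + 1448\right) \left(-127 + \sqrt{676 + 2116}\right) = \left(\left(8 - \frac{46}{13}\right) + 1448\right) \left(-127 + \sqrt{2792}\right) = \left(\frac{58}{13} + 1448\right) \left(-127 + 2 \sqrt{698}\right) = \frac{18882 \left(-127 + 2 \sqrt{698}\right)}{13} = - \frac{2398014}{13} + \frac{37764 \sqrt{698}}{13}$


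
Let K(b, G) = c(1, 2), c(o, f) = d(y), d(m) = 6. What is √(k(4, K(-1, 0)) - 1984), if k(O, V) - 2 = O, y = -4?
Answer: I*√1978 ≈ 44.475*I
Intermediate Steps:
c(o, f) = 6
K(b, G) = 6
k(O, V) = 2 + O
√(k(4, K(-1, 0)) - 1984) = √((2 + 4) - 1984) = √(6 - 1984) = √(-1978) = I*√1978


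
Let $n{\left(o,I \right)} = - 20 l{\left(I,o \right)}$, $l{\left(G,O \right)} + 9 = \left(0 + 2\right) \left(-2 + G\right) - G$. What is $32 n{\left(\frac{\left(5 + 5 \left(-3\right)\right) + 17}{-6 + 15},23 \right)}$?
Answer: $-6400$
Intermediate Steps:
$l{\left(G,O \right)} = -13 + G$ ($l{\left(G,O \right)} = -9 - \left(G - \left(0 + 2\right) \left(-2 + G\right)\right) = -9 - \left(G - 2 \left(-2 + G\right)\right) = -9 + \left(\left(-4 + 2 G\right) - G\right) = -9 + \left(-4 + G\right) = -13 + G$)
$n{\left(o,I \right)} = 260 - 20 I$ ($n{\left(o,I \right)} = - 20 \left(-13 + I\right) = 260 - 20 I$)
$32 n{\left(\frac{\left(5 + 5 \left(-3\right)\right) + 17}{-6 + 15},23 \right)} = 32 \left(260 - 460\right) = 32 \left(-200\right) = -6400$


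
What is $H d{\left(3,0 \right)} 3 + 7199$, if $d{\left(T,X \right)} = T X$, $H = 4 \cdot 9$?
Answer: $7199$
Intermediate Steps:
$H = 36$
$H d{\left(3,0 \right)} 3 + 7199 = 36 \cdot 3 \cdot 0 \cdot 3 + 7199 = 36 \cdot 0 \cdot 3 + 7199 = 0 \cdot 3 + 7199 = 0 + 7199 = 7199$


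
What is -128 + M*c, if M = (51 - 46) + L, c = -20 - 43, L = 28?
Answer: -2207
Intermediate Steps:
c = -63
M = 33 (M = (51 - 46) + 28 = 5 + 28 = 33)
-128 + M*c = -128 + 33*(-63) = -128 - 2079 = -2207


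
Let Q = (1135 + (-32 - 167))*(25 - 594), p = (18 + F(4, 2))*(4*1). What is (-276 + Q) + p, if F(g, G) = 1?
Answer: -532784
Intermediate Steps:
p = 76 (p = (18 + 1)*(4*1) = 19*4 = 76)
Q = -532584 (Q = (1135 - 199)*(-569) = 936*(-569) = -532584)
(-276 + Q) + p = (-276 - 532584) + 76 = -532860 + 76 = -532784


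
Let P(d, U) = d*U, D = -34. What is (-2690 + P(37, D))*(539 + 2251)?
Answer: -11014920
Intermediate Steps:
P(d, U) = U*d
(-2690 + P(37, D))*(539 + 2251) = (-2690 - 34*37)*(539 + 2251) = (-2690 - 1258)*2790 = -3948*2790 = -11014920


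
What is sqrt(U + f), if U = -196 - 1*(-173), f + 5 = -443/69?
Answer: 5*I*sqrt(6555)/69 ≈ 5.8669*I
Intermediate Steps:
f = -788/69 (f = -5 - 443/69 = -788/69 ≈ -11.420)
U = -23 (U = -196 + 173 = -23)
sqrt(U + f) = sqrt(-23 - 788/69) = sqrt(-2375/69) = 5*I*sqrt(6555)/69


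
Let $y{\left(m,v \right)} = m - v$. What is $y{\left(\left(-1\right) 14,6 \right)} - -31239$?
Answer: $31219$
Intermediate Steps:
$y{\left(\left(-1\right) 14,6 \right)} - -31239 = \left(\left(-1\right) 14 - 6\right) - -31239 = \left(-14 - 6\right) + 31239 = -20 + 31239 = 31219$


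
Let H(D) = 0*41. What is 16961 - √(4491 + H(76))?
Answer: 16961 - 3*√499 ≈ 16894.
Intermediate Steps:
H(D) = 0
16961 - √(4491 + H(76)) = 16961 - √(4491 + 0) = 16961 - √4491 = 16961 - 3*√499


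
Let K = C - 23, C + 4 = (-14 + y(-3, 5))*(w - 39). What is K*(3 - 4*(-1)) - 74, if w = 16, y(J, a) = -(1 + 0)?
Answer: 2152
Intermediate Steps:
y(J, a) = -1 (y(J, a) = -1*1 = -1)
C = 341 (C = -4 + (-14 - 1)*(16 - 39) = -4 - 15*(-23) = -4 + 345 = 341)
K = 318 (K = 341 - 23 = 318)
K*(3 - 4*(-1)) - 74 = 318*(3 - 4*(-1)) - 74 = 318*(3 + 4) - 74 = 318*7 - 74 = 2226 - 74 = 2152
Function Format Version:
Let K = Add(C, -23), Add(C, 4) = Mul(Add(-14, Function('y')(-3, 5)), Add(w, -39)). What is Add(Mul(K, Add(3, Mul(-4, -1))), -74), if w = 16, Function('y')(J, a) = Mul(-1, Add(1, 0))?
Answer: 2152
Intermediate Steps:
Function('y')(J, a) = -1 (Function('y')(J, a) = Mul(-1, 1) = -1)
C = 341 (C = Add(-4, Mul(Add(-14, -1), Add(16, -39))) = Add(-4, Mul(-15, -23)) = Add(-4, 345) = 341)
K = 318 (K = Add(341, -23) = 318)
Add(Mul(K, Add(3, Mul(-4, -1))), -74) = Add(Mul(318, Add(3, Mul(-4, -1))), -74) = Add(Mul(318, Add(3, 4)), -74) = Add(Mul(318, 7), -74) = Add(2226, -74) = 2152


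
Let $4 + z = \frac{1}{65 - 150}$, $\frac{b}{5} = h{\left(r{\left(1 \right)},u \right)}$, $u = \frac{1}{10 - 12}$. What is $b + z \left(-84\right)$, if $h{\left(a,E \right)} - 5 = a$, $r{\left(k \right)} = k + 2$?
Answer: $\frac{32044}{85} \approx 376.99$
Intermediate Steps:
$r{\left(k \right)} = 2 + k$
$u = - \frac{1}{2}$ ($u = \frac{1}{-2} = - \frac{1}{2} \approx -0.5$)
$h{\left(a,E \right)} = 5 + a$
$b = 40$ ($b = 5 \left(5 + \left(2 + 1\right)\right) = 5 \left(5 + 3\right) = 5 \cdot 8 = 40$)
$z = - \frac{341}{85}$ ($z = -4 + \frac{1}{65 - 150} = -4 + \frac{1}{-85} = -4 - \frac{1}{85} = - \frac{341}{85} \approx -4.0118$)
$b + z \left(-84\right) = 40 - - \frac{28644}{85} = 40 + \frac{28644}{85} = \frac{32044}{85}$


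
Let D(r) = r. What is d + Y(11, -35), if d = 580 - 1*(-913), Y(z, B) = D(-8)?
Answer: 1485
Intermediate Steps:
Y(z, B) = -8
d = 1493 (d = 580 + 913 = 1493)
d + Y(11, -35) = 1493 - 8 = 1485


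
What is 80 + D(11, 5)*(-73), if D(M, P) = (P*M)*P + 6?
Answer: -20433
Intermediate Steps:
D(M, P) = 6 + M*P² (D(M, P) = (M*P)*P + 6 = M*P² + 6 = 6 + M*P²)
80 + D(11, 5)*(-73) = 80 + (6 + 11*5²)*(-73) = 80 + (6 + 11*25)*(-73) = 80 + (6 + 275)*(-73) = 80 + 281*(-73) = 80 - 20513 = -20433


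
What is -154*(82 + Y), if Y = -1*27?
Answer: -8470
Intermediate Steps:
Y = -27
-154*(82 + Y) = -154*(82 - 27) = -154*55 = -8470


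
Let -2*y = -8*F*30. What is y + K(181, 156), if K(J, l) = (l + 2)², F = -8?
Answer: 24004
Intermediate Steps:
K(J, l) = (2 + l)²
y = -960 (y = -(-8*(-8))*30/2 = -32*30 = -½*1920 = -960)
y + K(181, 156) = -960 + (2 + 156)² = -960 + 158² = -960 + 24964 = 24004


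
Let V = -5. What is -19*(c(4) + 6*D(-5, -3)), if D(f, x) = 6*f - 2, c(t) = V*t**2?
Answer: 5168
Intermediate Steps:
c(t) = -5*t**2
D(f, x) = -2 + 6*f
-19*(c(4) + 6*D(-5, -3)) = -19*(-5*4**2 + 6*(-2 + 6*(-5))) = -19*(-5*16 + 6*(-2 - 30)) = -19*(-80 + 6*(-32)) = -19*(-80 - 192) = -19*(-272) = 5168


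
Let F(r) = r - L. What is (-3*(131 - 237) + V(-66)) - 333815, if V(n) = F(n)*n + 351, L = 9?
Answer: -328196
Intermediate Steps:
F(r) = -9 + r (F(r) = r - 1*9 = r - 9 = -9 + r)
V(n) = 351 + n*(-9 + n) (V(n) = (-9 + n)*n + 351 = n*(-9 + n) + 351 = 351 + n*(-9 + n))
(-3*(131 - 237) + V(-66)) - 333815 = (-3*(131 - 237) + (351 - 66*(-9 - 66))) - 333815 = (-3*(-106) + (351 - 66*(-75))) - 333815 = (318 + (351 + 4950)) - 333815 = (318 + 5301) - 333815 = 5619 - 333815 = -328196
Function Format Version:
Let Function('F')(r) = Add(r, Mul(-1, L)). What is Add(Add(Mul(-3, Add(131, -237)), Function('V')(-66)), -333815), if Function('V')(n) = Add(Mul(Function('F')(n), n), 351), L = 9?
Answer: -328196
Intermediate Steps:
Function('F')(r) = Add(-9, r) (Function('F')(r) = Add(r, Mul(-1, 9)) = Add(r, -9) = Add(-9, r))
Function('V')(n) = Add(351, Mul(n, Add(-9, n))) (Function('V')(n) = Add(Mul(Add(-9, n), n), 351) = Add(Mul(n, Add(-9, n)), 351) = Add(351, Mul(n, Add(-9, n))))
Add(Add(Mul(-3, Add(131, -237)), Function('V')(-66)), -333815) = Add(Add(Mul(-3, Add(131, -237)), Add(351, Mul(-66, Add(-9, -66)))), -333815) = Add(Add(Mul(-3, -106), Add(351, Mul(-66, -75))), -333815) = Add(Add(318, Add(351, 4950)), -333815) = Add(Add(318, 5301), -333815) = Add(5619, -333815) = -328196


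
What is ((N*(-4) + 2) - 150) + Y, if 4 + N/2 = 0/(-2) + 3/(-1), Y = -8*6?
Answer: -140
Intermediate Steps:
Y = -48
N = -14 (N = -8 + 2*(0/(-2) + 3/(-1)) = -8 + 2*(0*(-½) + 3*(-1)) = -8 + 2*(0 - 3) = -8 + 2*(-3) = -8 - 6 = -14)
((N*(-4) + 2) - 150) + Y = ((-14*(-4) + 2) - 150) - 48 = ((56 + 2) - 150) - 48 = (58 - 150) - 48 = -92 - 48 = -140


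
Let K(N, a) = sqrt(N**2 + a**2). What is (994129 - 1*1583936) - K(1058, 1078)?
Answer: -589807 - 2*sqrt(570362) ≈ -5.9132e+5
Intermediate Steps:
(994129 - 1*1583936) - K(1058, 1078) = (994129 - 1*1583936) - sqrt(1058**2 + 1078**2) = (994129 - 1583936) - sqrt(1119364 + 1162084) = -589807 - sqrt(2281448) = -589807 - 2*sqrt(570362)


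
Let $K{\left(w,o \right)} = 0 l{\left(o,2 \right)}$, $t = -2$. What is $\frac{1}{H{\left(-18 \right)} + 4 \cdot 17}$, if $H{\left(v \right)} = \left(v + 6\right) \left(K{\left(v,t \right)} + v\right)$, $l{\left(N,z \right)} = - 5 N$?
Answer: $\frac{1}{284} \approx 0.0035211$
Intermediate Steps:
$K{\left(w,o \right)} = 0$ ($K{\left(w,o \right)} = 0 \left(- 5 o\right) = 0$)
$H{\left(v \right)} = v \left(6 + v\right)$ ($H{\left(v \right)} = \left(v + 6\right) \left(0 + v\right) = \left(6 + v\right) v = v \left(6 + v\right)$)
$\frac{1}{H{\left(-18 \right)} + 4 \cdot 17} = \frac{1}{- 18 \left(6 - 18\right) + 4 \cdot 17} = \frac{1}{\left(-18\right) \left(-12\right) + 68} = \frac{1}{216 + 68} = \frac{1}{284}$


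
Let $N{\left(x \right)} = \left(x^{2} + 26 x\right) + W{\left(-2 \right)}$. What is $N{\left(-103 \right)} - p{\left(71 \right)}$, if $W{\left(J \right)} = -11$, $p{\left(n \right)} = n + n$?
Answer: $7778$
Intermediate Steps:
$p{\left(n \right)} = 2 n$
$N{\left(x \right)} = -11 + x^{2} + 26 x$ ($N{\left(x \right)} = \left(x^{2} + 26 x\right) - 11 = -11 + x^{2} + 26 x$)
$N{\left(-103 \right)} - p{\left(71 \right)} = \left(-11 + \left(-103\right)^{2} + 26 \left(-103\right)\right) - 2 \cdot 71 = \left(-11 + 10609 - 2678\right) - 142 = 7920 - 142 = 7778$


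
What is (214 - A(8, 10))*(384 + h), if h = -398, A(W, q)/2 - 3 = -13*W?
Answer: -5824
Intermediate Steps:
A(W, q) = 6 - 26*W (A(W, q) = 6 + 2*(-13*W) = 6 - 26*W)
(214 - A(8, 10))*(384 + h) = (214 - (6 - 26*8))*(384 - 398) = (214 - (6 - 208))*(-14) = (214 - 1*(-202))*(-14) = (214 + 202)*(-14) = 416*(-14) = -5824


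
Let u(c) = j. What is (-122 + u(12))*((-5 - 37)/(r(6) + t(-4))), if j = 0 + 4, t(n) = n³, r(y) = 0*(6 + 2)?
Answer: -1239/16 ≈ -77.438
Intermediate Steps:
r(y) = 0 (r(y) = 0*8 = 0)
j = 4
u(c) = 4
(-122 + u(12))*((-5 - 37)/(r(6) + t(-4))) = (-122 + 4)*((-5 - 37)/(0 + (-4)³)) = -(-4956)/(0 - 64) = -(-4956)/(-64) = -(-4956)*(-1)/64 = -118*21/32 = -1239/16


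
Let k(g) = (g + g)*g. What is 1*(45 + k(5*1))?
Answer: 95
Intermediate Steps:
k(g) = 2*g² (k(g) = (2*g)*g = 2*g²)
1*(45 + k(5*1)) = 1*(45 + 2*(5*1)²) = 1*(45 + 2*5²) = 1*(45 + 2*25) = 1*(45 + 50) = 1*95 = 95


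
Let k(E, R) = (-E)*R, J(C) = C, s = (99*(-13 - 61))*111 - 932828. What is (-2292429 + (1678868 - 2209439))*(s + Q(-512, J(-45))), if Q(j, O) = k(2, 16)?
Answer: 4929087858000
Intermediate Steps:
s = -1746014 (s = (99*(-74))*111 - 932828 = -7326*111 - 932828 = -813186 - 932828 = -1746014)
k(E, R) = -E*R
Q(j, O) = -32 (Q(j, O) = -1*2*16 = -32)
(-2292429 + (1678868 - 2209439))*(s + Q(-512, J(-45))) = (-2292429 + (1678868 - 2209439))*(-1746014 - 32) = (-2292429 - 530571)*(-1746046) = -2823000*(-1746046) = 4929087858000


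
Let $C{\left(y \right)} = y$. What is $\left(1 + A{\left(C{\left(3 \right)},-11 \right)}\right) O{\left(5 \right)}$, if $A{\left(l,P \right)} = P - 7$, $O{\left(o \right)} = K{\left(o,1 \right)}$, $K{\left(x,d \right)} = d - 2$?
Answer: $17$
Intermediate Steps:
$K{\left(x,d \right)} = -2 + d$
$O{\left(o \right)} = -1$ ($O{\left(o \right)} = -2 + 1 = -1$)
$A{\left(l,P \right)} = -7 + P$ ($A{\left(l,P \right)} = P - 7 = -7 + P$)
$\left(1 + A{\left(C{\left(3 \right)},-11 \right)}\right) O{\left(5 \right)} = \left(1 - 18\right) \left(-1\right) = \left(-17\right) \left(-1\right) = 17$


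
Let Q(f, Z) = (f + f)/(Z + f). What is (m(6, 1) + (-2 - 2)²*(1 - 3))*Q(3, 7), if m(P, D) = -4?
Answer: -108/5 ≈ -21.600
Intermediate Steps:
Q(f, Z) = 2*f/(Z + f) (Q(f, Z) = (2*f)/(Z + f) = 2*f/(Z + f))
(m(6, 1) + (-2 - 2)²*(1 - 3))*Q(3, 7) = (-4 + (-2 - 2)²*(1 - 3))*(2*3/(7 + 3)) = (-4 + (-4)²*(-2))*(2*3/10) = (-4 + 16*(-2))*(2*3*(⅒)) = (-4 - 32)*(⅗) = -36*⅗ = -108/5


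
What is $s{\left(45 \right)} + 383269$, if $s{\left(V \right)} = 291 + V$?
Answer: $383605$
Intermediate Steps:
$s{\left(45 \right)} + 383269 = \left(291 + 45\right) + 383269 = 336 + 383269 = 383605$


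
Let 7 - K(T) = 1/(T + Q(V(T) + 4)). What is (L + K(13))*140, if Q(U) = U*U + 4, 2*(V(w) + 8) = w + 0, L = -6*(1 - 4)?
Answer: 324940/93 ≈ 3494.0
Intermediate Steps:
L = 18 (L = -6*(-3) = 18)
V(w) = -8 + w/2 (V(w) = -8 + (w + 0)/2 = -8 + w/2)
Q(U) = 4 + U² (Q(U) = U² + 4 = 4 + U²)
K(T) = 7 - 1/(4 + T + (-4 + T/2)²) (K(T) = 7 - 1/(T + (4 + ((-8 + T/2) + 4)²)) = 7 - 1/(T + (4 + (-4 + T/2)²)) = 7 - 1/(4 + T + (-4 + T/2)²))
(L + K(13))*140 = (18 + (556 - 84*13 + 7*13²)/(80 + 13² - 12*13))*140 = (18 + (556 - 1092 + 7*169)/(80 + 169 - 156))*140 = (18 + (556 - 1092 + 1183)/93)*140 = (18 + (1/93)*647)*140 = (18 + 647/93)*140 = (2321/93)*140 = 324940/93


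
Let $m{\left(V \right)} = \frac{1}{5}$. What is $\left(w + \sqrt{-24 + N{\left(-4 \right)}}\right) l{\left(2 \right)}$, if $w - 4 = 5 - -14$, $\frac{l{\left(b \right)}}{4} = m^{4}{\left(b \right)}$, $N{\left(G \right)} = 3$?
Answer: $\frac{92}{625} + \frac{4 i \sqrt{21}}{625} \approx 0.1472 + 0.029328 i$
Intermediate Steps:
$m{\left(V \right)} = \frac{1}{5}$
$l{\left(b \right)} = \frac{4}{625}$
$w = 23$ ($w = 4 + \left(5 - -14\right) = 4 + \left(5 + 14\right) = 4 + 19 = 23$)
$\left(w + \sqrt{-24 + N{\left(-4 \right)}}\right) l{\left(2 \right)} = \left(23 + \sqrt{-24 + 3}\right) \frac{4}{625} = \left(23 + \sqrt{-21}\right) \frac{4}{625} = \left(23 + i \sqrt{21}\right) \frac{4}{625} = \frac{92}{625} + \frac{4 i \sqrt{21}}{625}$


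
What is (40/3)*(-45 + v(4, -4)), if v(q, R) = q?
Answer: -1640/3 ≈ -546.67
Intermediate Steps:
(40/3)*(-45 + v(4, -4)) = (40/3)*(-45 + 4) = (40*(⅓))*(-41) = (40/3)*(-41) = -1640/3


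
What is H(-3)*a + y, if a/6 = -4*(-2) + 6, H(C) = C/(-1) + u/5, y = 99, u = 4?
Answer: 2091/5 ≈ 418.20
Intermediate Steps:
H(C) = ⅘ - C (H(C) = C/(-1) + 4/5 = C*(-1) + 4*(⅕) = -C + ⅘ = ⅘ - C)
a = 84 (a = 6*(-4*(-2) + 6) = 6*(8 + 6) = 6*14 = 84)
H(-3)*a + y = (⅘ - 1*(-3))*84 + 99 = (⅘ + 3)*84 + 99 = (19/5)*84 + 99 = 1596/5 + 99 = 2091/5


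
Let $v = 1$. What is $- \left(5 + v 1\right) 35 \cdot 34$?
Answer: $-7140$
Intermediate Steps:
$- \left(5 + v 1\right) 35 \cdot 34 = - \left(5 + 1 \cdot 1\right) 35 \cdot 34 = - \left(5 + 1\right) 35 \cdot 34 = - 6 \cdot 35 \cdot 34 = - 210 \cdot 34 = \left(-1\right) 7140 = -7140$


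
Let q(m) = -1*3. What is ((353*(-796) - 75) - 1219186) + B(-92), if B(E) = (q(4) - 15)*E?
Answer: -1498593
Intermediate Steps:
q(m) = -3
B(E) = -18*E (B(E) = (-3 - 15)*E = -18*E)
((353*(-796) - 75) - 1219186) + B(-92) = ((353*(-796) - 75) - 1219186) - 18*(-92) = ((-280988 - 75) - 1219186) + 1656 = (-281063 - 1219186) + 1656 = -1500249 + 1656 = -1498593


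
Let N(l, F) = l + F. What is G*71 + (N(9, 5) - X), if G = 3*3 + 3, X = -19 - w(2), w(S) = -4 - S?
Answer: 879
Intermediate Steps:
N(l, F) = F + l
X = -13 (X = -19 - (-4 - 1*2) = -19 - (-4 - 2) = -19 - 1*(-6) = -19 + 6 = -13)
G = 12 (G = 9 + 3 = 12)
G*71 + (N(9, 5) - X) = 12*71 + ((5 + 9) - 1*(-13)) = 852 + (14 + 13) = 852 + 27 = 879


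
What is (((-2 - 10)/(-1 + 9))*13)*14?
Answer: -273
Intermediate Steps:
(((-2 - 10)/(-1 + 9))*13)*14 = (-12/8*13)*14 = (-12*⅛*13)*14 = -3/2*13*14 = -39/2*14 = -273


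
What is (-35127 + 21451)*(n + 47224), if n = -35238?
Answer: -163920536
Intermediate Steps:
(-35127 + 21451)*(n + 47224) = (-35127 + 21451)*(-35238 + 47224) = -13676*11986 = -163920536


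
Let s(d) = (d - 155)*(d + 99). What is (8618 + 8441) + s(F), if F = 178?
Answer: 23430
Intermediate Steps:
s(d) = (-155 + d)*(99 + d)
(8618 + 8441) + s(F) = (8618 + 8441) + (-15345 + 178² - 56*178) = 17059 + (-15345 + 31684 - 9968) = 17059 + 6371 = 23430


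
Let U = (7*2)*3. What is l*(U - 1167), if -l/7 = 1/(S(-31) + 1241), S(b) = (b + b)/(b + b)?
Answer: 875/138 ≈ 6.3406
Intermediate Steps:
S(b) = 1 (S(b) = (2*b)/((2*b)) = (2*b)*(1/(2*b)) = 1)
l = -7/1242 (l = -7/(1 + 1241) = -7/1242 ≈ -0.0056361)
U = 42 (U = 14*3 = 42)
l*(U - 1167) = -7*(42 - 1167)/1242 = -7/1242*(-1125) = 875/138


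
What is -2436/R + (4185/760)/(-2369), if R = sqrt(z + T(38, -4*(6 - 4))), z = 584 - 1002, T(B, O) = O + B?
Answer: -837/360088 + 1218*I*sqrt(97)/97 ≈ -0.0023244 + 123.67*I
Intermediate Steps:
T(B, O) = B + O
z = -418
R = 2*I*sqrt(97) (R = sqrt(-418 + (38 - 4*(6 - 4))) = sqrt(-418 + (38 - 4*2)) = sqrt(-418 + (38 - 8)) = sqrt(-418 + 30) = sqrt(-388) = 2*I*sqrt(97) ≈ 19.698*I)
-2436/R + (4185/760)/(-2369) = -2436*(-I*sqrt(97)/194) + (4185/760)/(-2369) = -(-1218)*I*sqrt(97)/97 + (4185*(1/760))*(-1/2369) = 1218*I*sqrt(97)/97 + (837/152)*(-1/2369) = 1218*I*sqrt(97)/97 - 837/360088 = -837/360088 + 1218*I*sqrt(97)/97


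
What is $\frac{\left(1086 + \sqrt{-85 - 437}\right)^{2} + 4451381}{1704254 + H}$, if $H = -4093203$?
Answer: $- \frac{5630255}{2388949} - \frac{6516 i \sqrt{58}}{2388949} \approx -2.3568 - 0.020772 i$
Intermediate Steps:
$\frac{\left(1086 + \sqrt{-85 - 437}\right)^{2} + 4451381}{1704254 + H} = \frac{\left(1086 + \sqrt{-85 - 437}\right)^{2} + 4451381}{1704254 - 4093203} = \frac{\left(1086 + \sqrt{-522}\right)^{2} + 4451381}{-2388949} = \left(\left(1086 + 3 i \sqrt{58}\right)^{2} + 4451381\right) \left(- \frac{1}{2388949}\right) = \left(4451381 + \left(1086 + 3 i \sqrt{58}\right)^{2}\right) \left(- \frac{1}{2388949}\right) = - \frac{4451381}{2388949} - \frac{\left(1086 + 3 i \sqrt{58}\right)^{2}}{2388949}$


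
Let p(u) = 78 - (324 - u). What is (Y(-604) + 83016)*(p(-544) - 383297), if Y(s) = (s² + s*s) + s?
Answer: -311895543828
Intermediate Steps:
p(u) = -246 + u (p(u) = 78 + (-324 + u) = -246 + u)
Y(s) = s + 2*s² (Y(s) = (s² + s²) + s = 2*s² + s = s + 2*s²)
(Y(-604) + 83016)*(p(-544) - 383297) = (-604*(1 + 2*(-604)) + 83016)*((-246 - 544) - 383297) = (-604*(1 - 1208) + 83016)*(-790 - 383297) = (-604*(-1207) + 83016)*(-384087) = (729028 + 83016)*(-384087) = 812044*(-384087) = -311895543828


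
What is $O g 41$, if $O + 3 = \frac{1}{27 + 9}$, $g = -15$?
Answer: $\frac{21935}{12} \approx 1827.9$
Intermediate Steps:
$O = - \frac{107}{36}$ ($O = -3 + \frac{1}{27 + 9} = -3 + \frac{1}{36} = - \frac{107}{36} \approx -2.9722$)
$O g 41 = \left(- \frac{107}{36}\right) \left(-15\right) 41 = \frac{535}{12} \cdot 41 = \frac{21935}{12}$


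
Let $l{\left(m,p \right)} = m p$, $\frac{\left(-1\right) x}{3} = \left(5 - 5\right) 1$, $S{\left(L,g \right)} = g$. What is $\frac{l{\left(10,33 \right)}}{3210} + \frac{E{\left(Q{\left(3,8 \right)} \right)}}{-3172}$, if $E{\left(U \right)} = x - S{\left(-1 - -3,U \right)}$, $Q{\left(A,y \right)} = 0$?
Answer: $\frac{11}{107} \approx 0.1028$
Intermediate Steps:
$x = 0$ ($x = - 3 \left(5 - 5\right) 1 = - 3 \cdot 0 \cdot 1 = \left(-3\right) 0 = 0$)
$E{\left(U \right)} = - U$ ($E{\left(U \right)} = 0 - U = - U$)
$\frac{l{\left(10,33 \right)}}{3210} + \frac{E{\left(Q{\left(3,8 \right)} \right)}}{-3172} = \frac{10 \cdot 33}{3210} + \frac{\left(-1\right) 0}{-3172} = 330 \cdot \frac{1}{3210} + 0 \left(- \frac{1}{3172}\right) = \frac{11}{107} + 0 = \frac{11}{107}$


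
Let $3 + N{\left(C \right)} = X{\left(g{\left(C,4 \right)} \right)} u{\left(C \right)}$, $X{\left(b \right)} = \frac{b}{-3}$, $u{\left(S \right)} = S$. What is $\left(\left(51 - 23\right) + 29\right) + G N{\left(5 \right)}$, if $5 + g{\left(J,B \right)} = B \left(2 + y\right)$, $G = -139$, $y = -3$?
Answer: $-1611$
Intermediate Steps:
$g{\left(J,B \right)} = -5 - B$ ($g{\left(J,B \right)} = -5 + B \left(2 - 3\right) = -5 + B \left(-1\right) = -5 - B$)
$X{\left(b \right)} = - \frac{b}{3}$ ($X{\left(b \right)} = b \left(- \frac{1}{3}\right) = - \frac{b}{3}$)
$N{\left(C \right)} = -3 + 3 C$ ($N{\left(C \right)} = -3 + - \frac{-5 - 4}{3} C = -3 + \left(- \frac{1}{3}\right) \left(-9\right) C = -3 + 3 C$)
$\left(\left(51 - 23\right) + 29\right) + G N{\left(5 \right)} = \left(\left(51 - 23\right) + 29\right) - 139 \left(-3 + 3 \cdot 5\right) = \left(28 + 29\right) - 139 \left(-3 + 15\right) = 57 - 1668 = -1611$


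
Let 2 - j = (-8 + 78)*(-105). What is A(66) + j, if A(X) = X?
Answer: 7418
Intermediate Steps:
j = 7352 (j = 2 - (-8 + 78)*(-105) = 2 - 70*(-105) = 2 - 1*(-7350) = 2 + 7350 = 7352)
A(66) + j = 66 + 7352 = 7418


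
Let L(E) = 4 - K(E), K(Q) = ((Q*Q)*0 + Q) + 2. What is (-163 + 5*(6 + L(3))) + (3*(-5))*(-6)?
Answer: -48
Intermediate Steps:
K(Q) = 2 + Q (K(Q) = (Q**2*0 + Q) + 2 = (0 + Q) + 2 = Q + 2 = 2 + Q)
L(E) = 2 - E (L(E) = 4 - (2 + E) = 4 + (-2 - E) = 2 - E)
(-163 + 5*(6 + L(3))) + (3*(-5))*(-6) = (-163 + 5*(6 + (2 - 1*3))) + (3*(-5))*(-6) = (-163 + 5*(6 + (2 - 3))) - 15*(-6) = (-163 + 5*(6 - 1)) + 90 = (-163 + 5*5) + 90 = (-163 + 25) + 90 = -138 + 90 = -48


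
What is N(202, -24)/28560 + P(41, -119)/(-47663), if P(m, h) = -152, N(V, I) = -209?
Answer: -114703/27780720 ≈ -0.0041289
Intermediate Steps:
N(202, -24)/28560 + P(41, -119)/(-47663) = -209/28560 - 152/(-47663) = -209*1/28560 - 152*(-1/47663) = -209/28560 + 152/47663 = -114703/27780720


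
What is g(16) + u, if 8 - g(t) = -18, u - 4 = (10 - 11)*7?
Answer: 23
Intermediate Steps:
u = -3 (u = 4 + (10 - 11)*7 = 4 - 1*7 = 4 - 7 = -3)
g(t) = 26 (g(t) = 8 - 1*(-18) = 8 + 18 = 26)
g(16) + u = 26 - 3 = 23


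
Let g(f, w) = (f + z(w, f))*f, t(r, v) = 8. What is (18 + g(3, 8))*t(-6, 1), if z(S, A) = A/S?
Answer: 225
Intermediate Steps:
g(f, w) = f*(f + f/w) (g(f, w) = (f + f/w)*f = f*(f + f/w))
(18 + g(3, 8))*t(-6, 1) = (18 + 3²*(1 + 8)/8)*8 = (18 + 9*(⅛)*9)*8 = (18 + 81/8)*8 = (225/8)*8 = 225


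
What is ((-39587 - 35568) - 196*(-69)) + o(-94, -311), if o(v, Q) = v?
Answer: -61725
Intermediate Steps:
((-39587 - 35568) - 196*(-69)) + o(-94, -311) = ((-39587 - 35568) - 196*(-69)) - 94 = (-75155 + 13524) - 94 = -61631 - 94 = -61725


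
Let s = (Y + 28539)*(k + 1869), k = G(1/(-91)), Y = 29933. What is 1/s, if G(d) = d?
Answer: 91/9944800816 ≈ 9.1505e-9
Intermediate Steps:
k = -1/91 (k = 1/(-91) = -1/91 ≈ -0.010989)
s = 9944800816/91 (s = (29933 + 28539)*(-1/91 + 1869) = 58472*(170078/91) = 9944800816/91 ≈ 1.0928e+8)
1/s = 1/(9944800816/91) = 91/9944800816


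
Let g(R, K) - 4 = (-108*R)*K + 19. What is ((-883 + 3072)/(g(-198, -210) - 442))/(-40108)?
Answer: 2189/180127394372 ≈ 1.2153e-8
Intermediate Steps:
g(R, K) = 23 - 108*K*R (g(R, K) = 4 + ((-108*R)*K + 19) = 4 + (-108*K*R + 19) = 4 + (19 - 108*K*R) = 23 - 108*K*R)
((-883 + 3072)/(g(-198, -210) - 442))/(-40108) = ((-883 + 3072)/((23 - 108*(-210)*(-198)) - 442))/(-40108) = (2189/((23 - 4490640) - 442))*(-1/40108) = (2189/(-4490617 - 442))*(-1/40108) = (2189/(-4491059))*(-1/40108) = (2189*(-1/4491059))*(-1/40108) = -2189/4491059*(-1/40108) = 2189/180127394372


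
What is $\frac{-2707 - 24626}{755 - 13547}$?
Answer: $\frac{9111}{4264} \approx 2.1367$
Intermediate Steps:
$\frac{-2707 - 24626}{755 - 13547} = - \frac{27333}{755 + \left(-22099 + 8552\right)} = - \frac{27333}{755 - 13547} = - \frac{27333}{-12792} = \left(-27333\right) \left(- \frac{1}{12792}\right) = \frac{9111}{4264}$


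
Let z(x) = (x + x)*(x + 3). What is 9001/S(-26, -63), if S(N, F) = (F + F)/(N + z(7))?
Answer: -171019/21 ≈ -8143.8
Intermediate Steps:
z(x) = 2*x*(3 + x) (z(x) = (2*x)*(3 + x) = 2*x*(3 + x))
S(N, F) = 2*F/(140 + N) (S(N, F) = (F + F)/(N + 2*7*(3 + 7)) = (2*F)/(N + 2*7*10) = (2*F)/(N + 140) = (2*F)/(140 + N) = 2*F/(140 + N))
9001/S(-26, -63) = 9001/((2*(-63)/(140 - 26))) = 9001/((2*(-63)/114)) = 9001/((2*(-63)*(1/114))) = 9001/(-21/19) = 9001*(-19/21) = -171019/21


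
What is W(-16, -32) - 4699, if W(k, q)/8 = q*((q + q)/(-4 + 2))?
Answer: -12891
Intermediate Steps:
W(k, q) = -8*q**2 (W(k, q) = 8*(q*((q + q)/(-4 + 2))) = 8*(q*((2*q)/(-2))) = 8*(q*((2*q)*(-1/2))) = 8*(q*(-q)) = 8*(-q**2) = -8*q**2)
W(-16, -32) - 4699 = -8*(-32)**2 - 4699 = -8*1024 - 4699 = -8192 - 4699 = -12891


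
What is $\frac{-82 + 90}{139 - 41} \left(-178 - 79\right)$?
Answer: $- \frac{1028}{49} \approx -20.98$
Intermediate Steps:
$\frac{-82 + 90}{139 - 41} \left(-178 - 79\right) = \frac{8}{98} \left(-257\right) = 8 \cdot \frac{1}{98} \left(-257\right) = \frac{4}{49} \left(-257\right) = - \frac{1028}{49}$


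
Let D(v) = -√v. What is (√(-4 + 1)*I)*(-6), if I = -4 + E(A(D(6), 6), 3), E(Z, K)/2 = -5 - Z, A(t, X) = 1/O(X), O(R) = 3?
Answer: 88*I*√3 ≈ 152.42*I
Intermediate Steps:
A(t, X) = ⅓ (A(t, X) = 1/3 = ⅓)
E(Z, K) = -10 - 2*Z (E(Z, K) = 2*(-5 - Z) = -10 - 2*Z)
I = -44/3 (I = -4 + (-10 - 2*⅓) = -4 + (-10 - ⅔) = -4 - 32/3 = -44/3 ≈ -14.667)
(√(-4 + 1)*I)*(-6) = (√(-4 + 1)*(-44/3))*(-6) = (√(-3)*(-44/3))*(-6) = ((I*√3)*(-44/3))*(-6) = -44*I*√3/3*(-6) = 88*I*√3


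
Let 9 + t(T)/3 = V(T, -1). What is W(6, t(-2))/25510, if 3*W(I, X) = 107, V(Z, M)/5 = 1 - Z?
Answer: 107/76530 ≈ 0.0013981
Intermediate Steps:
V(Z, M) = 5 - 5*Z (V(Z, M) = 5*(1 - Z) = 5 - 5*Z)
t(T) = -12 - 15*T (t(T) = -27 + 3*(5 - 5*T) = -27 + (15 - 15*T) = -12 - 15*T)
W(I, X) = 107/3 (W(I, X) = (1/3)*107 = 107/3)
W(6, t(-2))/25510 = (107/3)/25510 = (107/3)*(1/25510) = 107/76530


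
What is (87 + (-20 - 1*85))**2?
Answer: 324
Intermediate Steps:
(87 + (-20 - 1*85))**2 = (87 + (-20 - 85))**2 = (87 - 105)**2 = (-18)**2 = 324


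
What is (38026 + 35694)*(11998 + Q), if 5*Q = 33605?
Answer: 1379964680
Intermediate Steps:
Q = 6721 (Q = (1/5)*33605 = 6721)
(38026 + 35694)*(11998 + Q) = (38026 + 35694)*(11998 + 6721) = 73720*18719 = 1379964680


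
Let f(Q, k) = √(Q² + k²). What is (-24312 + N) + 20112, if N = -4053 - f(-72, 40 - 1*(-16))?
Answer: -8253 - 8*√130 ≈ -8344.2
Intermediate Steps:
N = -4053 - 8*√130 (N = -4053 - √((-72)² + (40 - 1*(-16))²) = -4053 - √(5184 + (40 + 16)²) = -4053 - √(5184 + 56²) = -4053 - √(5184 + 3136) = -4053 - √8320 = -4053 - 8*√130 ≈ -4144.2)
(-24312 + N) + 20112 = (-24312 + (-4053 - 8*√130)) + 20112 = (-28365 - 8*√130) + 20112 = -8253 - 8*√130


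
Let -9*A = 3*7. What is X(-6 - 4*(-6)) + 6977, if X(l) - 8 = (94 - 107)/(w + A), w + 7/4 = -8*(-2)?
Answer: 76823/11 ≈ 6983.9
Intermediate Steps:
A = -7/3 ≈ -2.3333
w = 57/4 (w = -7/4 - 8*(-2) = -7/4 + 16 = 57/4 ≈ 14.250)
X(l) = 76/11 (X(l) = 8 + (94 - 107)/(57/4 - 7/3) = 8 - 13/143/12 = 8 - 13*12/143 = 8 - 12/11 = 76/11)
X(-6 - 4*(-6)) + 6977 = 76/11 + 6977 = 76823/11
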